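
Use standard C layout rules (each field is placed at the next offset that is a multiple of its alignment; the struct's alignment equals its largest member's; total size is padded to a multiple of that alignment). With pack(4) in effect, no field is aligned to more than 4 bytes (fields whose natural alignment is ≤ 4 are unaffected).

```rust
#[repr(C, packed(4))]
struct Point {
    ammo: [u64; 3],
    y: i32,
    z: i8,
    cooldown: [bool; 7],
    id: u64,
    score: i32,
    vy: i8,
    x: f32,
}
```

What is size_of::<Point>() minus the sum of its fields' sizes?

3

0..24  ammo  (24B, 4-aligned)
24..28  y  (4B, 4-aligned)
28..29  z  (1B, 1-aligned)
29..36  cooldown  (7B, 1-aligned)
36..44  id  (8B, 4-aligned)
44..48  score  (4B, 4-aligned)
48..49  vy  (1B, 1-aligned)
49..52  -- padding (3B)
52..56  x  (4B, 4-aligned)
sizeof = 56, alignof = 4
data bytes 53, size 56 → padding 3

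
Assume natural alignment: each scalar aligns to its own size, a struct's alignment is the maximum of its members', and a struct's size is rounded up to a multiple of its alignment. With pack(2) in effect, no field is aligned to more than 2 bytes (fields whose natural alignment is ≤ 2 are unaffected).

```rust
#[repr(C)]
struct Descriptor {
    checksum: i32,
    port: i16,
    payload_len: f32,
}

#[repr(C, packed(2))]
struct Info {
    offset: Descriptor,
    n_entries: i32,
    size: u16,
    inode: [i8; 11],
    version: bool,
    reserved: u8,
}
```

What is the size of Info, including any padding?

32 bytes

Descriptor: checksum at 0 (size 4, align 4) → ends 4; port at 4 (size 2, align 2) → ends 6; pad 2 to align 4 for payload_len; payload_len at 8 (size 4, align 4) → ends 12; total 12 bytes, alignment 4
offset at 0 (size 12, align 2) → ends 12
n_entries at 12 (size 4, align 2) → ends 16
size at 16 (size 2, align 2) → ends 18
inode at 18 (size 11, align 1) → ends 29
version at 29 (size 1, align 1) → ends 30
reserved at 30 (size 1, align 1) → ends 31
tail pad 1 to reach multiple of 2
total 32 bytes, alignment 2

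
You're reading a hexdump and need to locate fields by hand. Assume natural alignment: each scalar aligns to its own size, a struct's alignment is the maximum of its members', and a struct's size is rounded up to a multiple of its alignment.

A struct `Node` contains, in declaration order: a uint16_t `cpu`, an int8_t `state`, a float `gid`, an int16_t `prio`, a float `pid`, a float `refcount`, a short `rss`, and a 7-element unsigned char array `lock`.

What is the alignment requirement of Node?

4

member alignments: cpu=2, state=1, gid=4, prio=2, pid=4, refcount=4, rss=2, lock=1
max = 4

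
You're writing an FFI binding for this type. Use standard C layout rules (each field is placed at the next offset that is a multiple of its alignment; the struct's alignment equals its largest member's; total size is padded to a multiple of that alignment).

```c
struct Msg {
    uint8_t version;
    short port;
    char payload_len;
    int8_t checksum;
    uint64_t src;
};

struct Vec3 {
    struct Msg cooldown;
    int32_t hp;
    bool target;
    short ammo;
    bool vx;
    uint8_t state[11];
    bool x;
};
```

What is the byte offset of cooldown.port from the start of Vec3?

Msg: @0: version [1B, align 1] → 1; +1 pad (align 2); @2: port [2B, align 2] → 4; @4: payload_len [1B, align 1] → 5; @5: checksum [1B, align 1] → 6; +2 pad (align 8); @8: src [8B, align 8] → 16; size 16, align 8
@0: cooldown [16B, align 8] → 16
within Msg: port at 2
0 + 2 = 2

2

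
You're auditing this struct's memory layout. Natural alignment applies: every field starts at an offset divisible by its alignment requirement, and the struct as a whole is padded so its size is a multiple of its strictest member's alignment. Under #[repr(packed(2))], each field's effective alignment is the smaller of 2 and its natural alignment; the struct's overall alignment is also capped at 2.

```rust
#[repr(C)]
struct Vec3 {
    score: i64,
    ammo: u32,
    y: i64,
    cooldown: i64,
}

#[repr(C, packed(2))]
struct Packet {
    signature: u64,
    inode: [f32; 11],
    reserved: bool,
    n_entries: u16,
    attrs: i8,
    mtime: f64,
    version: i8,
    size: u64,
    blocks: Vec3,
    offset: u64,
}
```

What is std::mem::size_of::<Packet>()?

116 bytes

Vec3: 0..8  score  (8B, 8-aligned); 8..12  ammo  (4B, 4-aligned); 12..16  -- padding (4B); 16..24  y  (8B, 8-aligned); 24..32  cooldown  (8B, 8-aligned); sizeof = 32, alignof = 8
0..8  signature  (8B, 2-aligned)
8..52  inode  (44B, 2-aligned)
52..53  reserved  (1B, 1-aligned)
53..54  -- padding (1B)
54..56  n_entries  (2B, 2-aligned)
56..57  attrs  (1B, 1-aligned)
57..58  -- padding (1B)
58..66  mtime  (8B, 2-aligned)
66..67  version  (1B, 1-aligned)
67..68  -- padding (1B)
68..76  size  (8B, 2-aligned)
76..108  blocks  (32B, 2-aligned)
108..116  offset  (8B, 2-aligned)
sizeof = 116, alignof = 2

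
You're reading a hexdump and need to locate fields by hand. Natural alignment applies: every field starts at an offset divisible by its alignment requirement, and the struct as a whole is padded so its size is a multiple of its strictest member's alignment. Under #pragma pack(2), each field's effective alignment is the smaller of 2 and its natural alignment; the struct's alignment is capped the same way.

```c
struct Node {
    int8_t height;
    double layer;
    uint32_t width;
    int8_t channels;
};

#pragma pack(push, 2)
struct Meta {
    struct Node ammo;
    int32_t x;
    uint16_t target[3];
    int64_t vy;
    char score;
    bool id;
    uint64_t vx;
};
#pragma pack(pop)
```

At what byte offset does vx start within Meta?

Node: height at 0 (size 1, align 1) → ends 1; pad 7 to align 8 for layer; layer at 8 (size 8, align 8) → ends 16; width at 16 (size 4, align 4) → ends 20; channels at 20 (size 1, align 1) → ends 21; tail pad 3 to reach multiple of 8; total 24 bytes, alignment 8
ammo at 0 (size 24, align 2) → ends 24
x at 24 (size 4, align 2) → ends 28
target at 28 (size 6, align 2) → ends 34
vy at 34 (size 8, align 2) → ends 42
score at 42 (size 1, align 1) → ends 43
id at 43 (size 1, align 1) → ends 44
vx at 44 (size 8, align 2) → ends 52

44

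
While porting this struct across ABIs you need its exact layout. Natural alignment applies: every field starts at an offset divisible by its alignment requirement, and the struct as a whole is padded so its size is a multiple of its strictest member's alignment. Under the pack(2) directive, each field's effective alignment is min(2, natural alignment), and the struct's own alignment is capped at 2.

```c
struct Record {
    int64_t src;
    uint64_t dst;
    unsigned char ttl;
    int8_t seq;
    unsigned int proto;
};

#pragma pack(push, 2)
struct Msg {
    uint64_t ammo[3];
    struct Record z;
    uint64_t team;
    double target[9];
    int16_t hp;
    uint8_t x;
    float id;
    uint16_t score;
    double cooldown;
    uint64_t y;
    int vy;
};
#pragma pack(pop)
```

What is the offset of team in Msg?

48

Record: 0..8  src  (8B, 8-aligned); 8..16  dst  (8B, 8-aligned); 16..17  ttl  (1B, 1-aligned); 17..18  seq  (1B, 1-aligned); 18..20  -- padding (2B); 20..24  proto  (4B, 4-aligned); sizeof = 24, alignof = 8
0..24  ammo  (24B, 2-aligned)
24..48  z  (24B, 2-aligned)
48..56  team  (8B, 2-aligned)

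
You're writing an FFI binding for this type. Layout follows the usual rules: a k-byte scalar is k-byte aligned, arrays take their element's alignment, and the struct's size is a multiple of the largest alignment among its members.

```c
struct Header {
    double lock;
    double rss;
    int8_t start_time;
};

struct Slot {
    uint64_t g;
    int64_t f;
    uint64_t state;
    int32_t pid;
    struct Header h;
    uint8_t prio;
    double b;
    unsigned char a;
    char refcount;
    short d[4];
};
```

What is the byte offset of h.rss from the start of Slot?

40

Header: lock at 0 (size 8, align 8) → ends 8; rss at 8 (size 8, align 8) → ends 16; start_time at 16 (size 1, align 1) → ends 17; tail pad 7 to reach multiple of 8; total 24 bytes, alignment 8
g at 0 (size 8, align 8) → ends 8
f at 8 (size 8, align 8) → ends 16
state at 16 (size 8, align 8) → ends 24
pid at 24 (size 4, align 4) → ends 28
pad 4 to align 8 for h
h at 32 (size 24, align 8) → ends 56
within Header: rss at 8
32 + 8 = 40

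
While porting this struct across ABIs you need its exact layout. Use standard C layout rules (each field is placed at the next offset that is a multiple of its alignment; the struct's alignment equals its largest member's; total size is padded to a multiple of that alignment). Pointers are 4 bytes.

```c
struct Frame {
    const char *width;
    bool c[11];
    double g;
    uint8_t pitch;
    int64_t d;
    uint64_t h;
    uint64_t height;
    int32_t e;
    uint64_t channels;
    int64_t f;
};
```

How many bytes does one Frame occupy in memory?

0..4  width  (4B, 4-aligned)
4..15  c  (11B, 1-aligned)
15..16  -- padding (1B)
16..24  g  (8B, 8-aligned)
24..25  pitch  (1B, 1-aligned)
25..32  -- padding (7B)
32..40  d  (8B, 8-aligned)
40..48  h  (8B, 8-aligned)
48..56  height  (8B, 8-aligned)
56..60  e  (4B, 4-aligned)
60..64  -- padding (4B)
64..72  channels  (8B, 8-aligned)
72..80  f  (8B, 8-aligned)
sizeof = 80, alignof = 8

80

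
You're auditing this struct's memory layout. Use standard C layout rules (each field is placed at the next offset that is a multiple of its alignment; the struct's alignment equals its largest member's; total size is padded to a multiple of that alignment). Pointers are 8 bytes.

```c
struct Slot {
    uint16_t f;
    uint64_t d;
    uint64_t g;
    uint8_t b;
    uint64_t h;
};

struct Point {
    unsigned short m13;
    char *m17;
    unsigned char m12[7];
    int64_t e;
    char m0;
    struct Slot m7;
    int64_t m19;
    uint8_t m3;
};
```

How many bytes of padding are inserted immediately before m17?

6

Slot: f at 0 (size 2, align 2) → ends 2; pad 6 to align 8 for d; d at 8 (size 8, align 8) → ends 16; g at 16 (size 8, align 8) → ends 24; b at 24 (size 1, align 1) → ends 25; pad 7 to align 8 for h; h at 32 (size 8, align 8) → ends 40; total 40 bytes, alignment 8
m13 at 0 (size 2, align 2) → ends 2
pad 6 to align 8 for m17
m17 at 8 (size 8, align 8) → ends 16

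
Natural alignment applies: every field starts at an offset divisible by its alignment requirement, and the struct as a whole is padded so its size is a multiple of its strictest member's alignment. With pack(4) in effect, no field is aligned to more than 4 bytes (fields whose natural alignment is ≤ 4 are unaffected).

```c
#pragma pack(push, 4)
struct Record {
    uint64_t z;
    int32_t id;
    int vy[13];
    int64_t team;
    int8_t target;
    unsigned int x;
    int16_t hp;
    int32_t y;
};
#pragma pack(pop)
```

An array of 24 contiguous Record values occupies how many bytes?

0..8  z  (8B, 4-aligned)
8..12  id  (4B, 4-aligned)
12..64  vy  (52B, 4-aligned)
64..72  team  (8B, 4-aligned)
72..73  target  (1B, 1-aligned)
73..76  -- padding (3B)
76..80  x  (4B, 4-aligned)
80..82  hp  (2B, 2-aligned)
82..84  -- padding (2B)
84..88  y  (4B, 4-aligned)
sizeof = 88, alignof = 4
array of 24: 24 × 88 = 2112

2112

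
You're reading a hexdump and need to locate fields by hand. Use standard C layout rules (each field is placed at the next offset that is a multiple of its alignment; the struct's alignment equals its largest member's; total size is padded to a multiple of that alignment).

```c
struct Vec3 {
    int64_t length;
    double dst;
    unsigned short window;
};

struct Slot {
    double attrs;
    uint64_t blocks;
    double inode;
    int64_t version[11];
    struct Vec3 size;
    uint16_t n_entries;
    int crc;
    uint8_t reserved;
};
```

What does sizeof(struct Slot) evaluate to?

Vec3: 0..8  length  (8B, 8-aligned); 8..16  dst  (8B, 8-aligned); 16..18  window  (2B, 2-aligned); 18..24  -- tail padding (6B); sizeof = 24, alignof = 8
0..8  attrs  (8B, 8-aligned)
8..16  blocks  (8B, 8-aligned)
16..24  inode  (8B, 8-aligned)
24..112  version  (88B, 8-aligned)
112..136  size  (24B, 8-aligned)
136..138  n_entries  (2B, 2-aligned)
138..140  -- padding (2B)
140..144  crc  (4B, 4-aligned)
144..145  reserved  (1B, 1-aligned)
145..152  -- tail padding (7B)
sizeof = 152, alignof = 8

152 bytes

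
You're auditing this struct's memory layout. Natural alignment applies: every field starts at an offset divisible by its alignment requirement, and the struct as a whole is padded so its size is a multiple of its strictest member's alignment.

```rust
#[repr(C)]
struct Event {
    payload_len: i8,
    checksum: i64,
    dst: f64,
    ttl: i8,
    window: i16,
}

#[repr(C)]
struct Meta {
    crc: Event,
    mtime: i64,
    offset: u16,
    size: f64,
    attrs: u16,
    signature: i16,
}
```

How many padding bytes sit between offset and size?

6

Event: payload_len at 0 (size 1, align 1) → ends 1; pad 7 to align 8 for checksum; checksum at 8 (size 8, align 8) → ends 16; dst at 16 (size 8, align 8) → ends 24; ttl at 24 (size 1, align 1) → ends 25; pad 1 to align 2 for window; window at 26 (size 2, align 2) → ends 28; tail pad 4 to reach multiple of 8; total 32 bytes, alignment 8
crc at 0 (size 32, align 8) → ends 32
mtime at 32 (size 8, align 8) → ends 40
offset at 40 (size 2, align 2) → ends 42
pad 6 to align 8 for size
size at 48 (size 8, align 8) → ends 56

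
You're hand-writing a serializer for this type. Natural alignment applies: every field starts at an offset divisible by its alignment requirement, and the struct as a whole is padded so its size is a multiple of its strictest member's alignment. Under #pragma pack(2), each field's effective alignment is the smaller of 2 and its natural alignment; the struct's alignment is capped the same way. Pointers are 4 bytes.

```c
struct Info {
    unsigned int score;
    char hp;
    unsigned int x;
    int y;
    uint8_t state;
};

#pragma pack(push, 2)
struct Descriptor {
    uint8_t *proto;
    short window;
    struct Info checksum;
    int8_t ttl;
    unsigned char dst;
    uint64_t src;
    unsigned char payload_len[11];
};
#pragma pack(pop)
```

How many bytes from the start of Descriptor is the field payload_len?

Info: @0: score [4B, align 4] → 4; @4: hp [1B, align 1] → 5; +3 pad (align 4); @8: x [4B, align 4] → 12; @12: y [4B, align 4] → 16; @16: state [1B, align 1] → 17; +3 tail pad (align 4); size 20, align 4
@0: proto [4B, align 2] → 4
@4: window [2B, align 2] → 6
@6: checksum [20B, align 2] → 26
@26: ttl [1B, align 1] → 27
@27: dst [1B, align 1] → 28
@28: src [8B, align 2] → 36
@36: payload_len [11B, align 1] → 47

36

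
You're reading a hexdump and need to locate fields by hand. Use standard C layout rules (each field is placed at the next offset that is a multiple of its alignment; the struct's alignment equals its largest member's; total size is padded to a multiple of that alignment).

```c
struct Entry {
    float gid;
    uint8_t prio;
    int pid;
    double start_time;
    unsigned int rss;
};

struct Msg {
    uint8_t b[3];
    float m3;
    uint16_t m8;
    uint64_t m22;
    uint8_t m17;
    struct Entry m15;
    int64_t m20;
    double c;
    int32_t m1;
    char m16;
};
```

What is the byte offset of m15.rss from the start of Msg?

56

Entry: gid at 0 (size 4, align 4) → ends 4; prio at 4 (size 1, align 1) → ends 5; pad 3 to align 4 for pid; pid at 8 (size 4, align 4) → ends 12; pad 4 to align 8 for start_time; start_time at 16 (size 8, align 8) → ends 24; rss at 24 (size 4, align 4) → ends 28; tail pad 4 to reach multiple of 8; total 32 bytes, alignment 8
b at 0 (size 3, align 1) → ends 3
pad 1 to align 4 for m3
m3 at 4 (size 4, align 4) → ends 8
m8 at 8 (size 2, align 2) → ends 10
pad 6 to align 8 for m22
m22 at 16 (size 8, align 8) → ends 24
m17 at 24 (size 1, align 1) → ends 25
pad 7 to align 8 for m15
m15 at 32 (size 32, align 8) → ends 64
within Entry: rss at 24
32 + 24 = 56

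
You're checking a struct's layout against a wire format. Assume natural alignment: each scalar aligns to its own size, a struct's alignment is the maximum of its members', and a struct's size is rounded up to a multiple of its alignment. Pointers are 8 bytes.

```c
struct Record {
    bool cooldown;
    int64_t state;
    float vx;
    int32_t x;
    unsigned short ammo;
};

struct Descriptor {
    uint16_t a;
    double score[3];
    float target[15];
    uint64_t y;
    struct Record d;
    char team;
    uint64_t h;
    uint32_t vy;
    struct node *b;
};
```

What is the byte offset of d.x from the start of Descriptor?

Record: 0..1  cooldown  (1B, 1-aligned); 1..8  -- padding (7B); 8..16  state  (8B, 8-aligned); 16..20  vx  (4B, 4-aligned); 20..24  x  (4B, 4-aligned); 24..26  ammo  (2B, 2-aligned); 26..32  -- tail padding (6B); sizeof = 32, alignof = 8
0..2  a  (2B, 2-aligned)
2..8  -- padding (6B)
8..32  score  (24B, 8-aligned)
32..92  target  (60B, 4-aligned)
92..96  -- padding (4B)
96..104  y  (8B, 8-aligned)
104..136  d  (32B, 8-aligned)
within Record: x at 20
104 + 20 = 124

124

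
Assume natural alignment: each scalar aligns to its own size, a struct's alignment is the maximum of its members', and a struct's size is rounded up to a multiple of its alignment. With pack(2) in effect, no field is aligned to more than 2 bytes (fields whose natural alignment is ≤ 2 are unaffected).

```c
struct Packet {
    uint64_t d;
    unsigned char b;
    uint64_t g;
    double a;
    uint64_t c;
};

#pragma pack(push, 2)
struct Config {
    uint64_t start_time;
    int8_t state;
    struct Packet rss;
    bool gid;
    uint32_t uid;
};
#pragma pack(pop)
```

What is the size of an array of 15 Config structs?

840

Packet: d at 0 (size 8, align 8) → ends 8; b at 8 (size 1, align 1) → ends 9; pad 7 to align 8 for g; g at 16 (size 8, align 8) → ends 24; a at 24 (size 8, align 8) → ends 32; c at 32 (size 8, align 8) → ends 40; total 40 bytes, alignment 8
start_time at 0 (size 8, align 2) → ends 8
state at 8 (size 1, align 1) → ends 9
pad 1 to align 2 for rss
rss at 10 (size 40, align 2) → ends 50
gid at 50 (size 1, align 1) → ends 51
pad 1 to align 2 for uid
uid at 52 (size 4, align 2) → ends 56
total 56 bytes, alignment 2
array of 15: 15 × 56 = 840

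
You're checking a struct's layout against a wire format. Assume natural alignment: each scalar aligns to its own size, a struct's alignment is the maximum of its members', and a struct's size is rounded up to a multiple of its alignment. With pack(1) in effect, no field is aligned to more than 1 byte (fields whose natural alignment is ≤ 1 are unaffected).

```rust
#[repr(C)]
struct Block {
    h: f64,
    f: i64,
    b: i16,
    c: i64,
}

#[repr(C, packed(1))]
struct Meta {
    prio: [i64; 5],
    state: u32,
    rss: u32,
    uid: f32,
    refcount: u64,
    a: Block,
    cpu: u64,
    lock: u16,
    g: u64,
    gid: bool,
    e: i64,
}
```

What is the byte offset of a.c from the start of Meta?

84

Block: h at 0 (size 8, align 8) → ends 8; f at 8 (size 8, align 8) → ends 16; b at 16 (size 2, align 2) → ends 18; pad 6 to align 8 for c; c at 24 (size 8, align 8) → ends 32; total 32 bytes, alignment 8
prio at 0 (size 40, align 1) → ends 40
state at 40 (size 4, align 1) → ends 44
rss at 44 (size 4, align 1) → ends 48
uid at 48 (size 4, align 1) → ends 52
refcount at 52 (size 8, align 1) → ends 60
a at 60 (size 32, align 1) → ends 92
within Block: c at 24
60 + 24 = 84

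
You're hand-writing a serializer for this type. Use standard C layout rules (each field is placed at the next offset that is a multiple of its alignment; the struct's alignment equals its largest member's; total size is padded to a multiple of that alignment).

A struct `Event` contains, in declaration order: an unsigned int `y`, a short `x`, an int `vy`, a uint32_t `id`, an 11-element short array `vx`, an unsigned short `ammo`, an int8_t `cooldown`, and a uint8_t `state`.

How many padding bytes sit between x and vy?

2

0..4  y  (4B, 4-aligned)
4..6  x  (2B, 2-aligned)
6..8  -- padding (2B)
8..12  vy  (4B, 4-aligned)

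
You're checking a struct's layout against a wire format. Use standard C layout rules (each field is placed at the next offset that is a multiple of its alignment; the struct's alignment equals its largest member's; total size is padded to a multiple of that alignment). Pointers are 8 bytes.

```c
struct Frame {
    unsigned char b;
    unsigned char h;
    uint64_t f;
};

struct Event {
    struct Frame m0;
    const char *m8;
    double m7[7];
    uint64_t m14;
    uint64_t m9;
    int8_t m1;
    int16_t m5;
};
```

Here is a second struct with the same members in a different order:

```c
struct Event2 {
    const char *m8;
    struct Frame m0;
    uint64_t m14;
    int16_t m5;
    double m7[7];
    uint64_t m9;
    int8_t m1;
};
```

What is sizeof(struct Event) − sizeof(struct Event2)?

-8

Frame: b at 0 (size 1, align 1) → ends 1; h at 1 (size 1, align 1) → ends 2; pad 6 to align 8 for f; f at 8 (size 8, align 8) → ends 16; total 16 bytes, alignment 8
m0 at 0 (size 16, align 8) → ends 16
m8 at 16 (size 8, align 8) → ends 24
m7 at 24 (size 56, align 8) → ends 80
m14 at 80 (size 8, align 8) → ends 88
m9 at 88 (size 8, align 8) → ends 96
m1 at 96 (size 1, align 1) → ends 97
pad 1 to align 2 for m5
m5 at 98 (size 2, align 2) → ends 100
tail pad 4 to reach multiple of 8
total 104 bytes, alignment 8
— Event2 —
m8 at 0 (size 8, align 8) → ends 8
m0 at 8 (size 16, align 8) → ends 24
m14 at 24 (size 8, align 8) → ends 32
m5 at 32 (size 2, align 2) → ends 34
pad 6 to align 8 for m7
m7 at 40 (size 56, align 8) → ends 96
m9 at 96 (size 8, align 8) → ends 104
m1 at 104 (size 1, align 1) → ends 105
tail pad 7 to reach multiple of 8
total 112 bytes, alignment 8
104 − 112 = -8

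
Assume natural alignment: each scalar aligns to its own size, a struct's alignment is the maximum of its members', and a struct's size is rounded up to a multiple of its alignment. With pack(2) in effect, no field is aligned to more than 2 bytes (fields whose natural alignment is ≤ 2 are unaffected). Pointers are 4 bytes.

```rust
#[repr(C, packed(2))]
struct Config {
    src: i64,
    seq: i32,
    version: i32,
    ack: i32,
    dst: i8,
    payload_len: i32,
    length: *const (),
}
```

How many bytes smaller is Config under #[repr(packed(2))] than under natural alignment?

2

natural layout:
  0..8  src  (8B, 8-aligned)
  8..12  seq  (4B, 4-aligned)
  12..16  version  (4B, 4-aligned)
  16..20  ack  (4B, 4-aligned)
  20..21  dst  (1B, 1-aligned)
  21..24  -- padding (3B)
  24..28  payload_len  (4B, 4-aligned)
  28..32  length  (4B, 4-aligned)
  sizeof = 32, alignof = 8
packed(2) layout:
  0..8  src  (8B, 2-aligned)
  8..12  seq  (4B, 2-aligned)
  12..16  version  (4B, 2-aligned)
  16..20  ack  (4B, 2-aligned)
  20..21  dst  (1B, 1-aligned)
  21..22  -- padding (1B)
  22..26  payload_len  (4B, 2-aligned)
  26..30  length  (4B, 2-aligned)
  sizeof = 30, alignof = 2
32 − 30 = 2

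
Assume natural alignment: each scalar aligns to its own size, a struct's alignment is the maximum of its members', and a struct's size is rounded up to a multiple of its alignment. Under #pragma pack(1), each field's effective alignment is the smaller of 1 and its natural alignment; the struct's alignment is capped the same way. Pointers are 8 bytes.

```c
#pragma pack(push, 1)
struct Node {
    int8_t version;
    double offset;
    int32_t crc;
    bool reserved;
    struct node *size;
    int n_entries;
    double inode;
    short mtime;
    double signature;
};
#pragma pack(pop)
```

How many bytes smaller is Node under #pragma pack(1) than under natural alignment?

natural layout:
  @0: version [1B, align 1] → 1
  +7 pad (align 8)
  @8: offset [8B, align 8] → 16
  @16: crc [4B, align 4] → 20
  @20: reserved [1B, align 1] → 21
  +3 pad (align 8)
  @24: size [8B, align 8] → 32
  @32: n_entries [4B, align 4] → 36
  +4 pad (align 8)
  @40: inode [8B, align 8] → 48
  @48: mtime [2B, align 2] → 50
  +6 pad (align 8)
  @56: signature [8B, align 8] → 64
  size 64, align 8
packed(1) layout:
  @0: version [1B, align 1] → 1
  @1: offset [8B, align 1] → 9
  @9: crc [4B, align 1] → 13
  @13: reserved [1B, align 1] → 14
  @14: size [8B, align 1] → 22
  @22: n_entries [4B, align 1] → 26
  @26: inode [8B, align 1] → 34
  @34: mtime [2B, align 1] → 36
  @36: signature [8B, align 1] → 44
  size 44, align 1
64 − 44 = 20

20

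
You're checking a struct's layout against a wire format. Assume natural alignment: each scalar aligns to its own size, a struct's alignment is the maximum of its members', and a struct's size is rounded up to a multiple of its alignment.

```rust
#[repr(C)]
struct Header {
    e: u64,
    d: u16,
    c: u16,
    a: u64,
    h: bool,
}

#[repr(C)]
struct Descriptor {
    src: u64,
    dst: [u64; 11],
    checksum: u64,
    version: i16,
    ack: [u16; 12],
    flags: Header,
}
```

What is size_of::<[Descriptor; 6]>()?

1008

Header: 0..8  e  (8B, 8-aligned); 8..10  d  (2B, 2-aligned); 10..12  c  (2B, 2-aligned); 12..16  -- padding (4B); 16..24  a  (8B, 8-aligned); 24..25  h  (1B, 1-aligned); 25..32  -- tail padding (7B); sizeof = 32, alignof = 8
0..8  src  (8B, 8-aligned)
8..96  dst  (88B, 8-aligned)
96..104  checksum  (8B, 8-aligned)
104..106  version  (2B, 2-aligned)
106..130  ack  (24B, 2-aligned)
130..136  -- padding (6B)
136..168  flags  (32B, 8-aligned)
sizeof = 168, alignof = 8
array of 6: 6 × 168 = 1008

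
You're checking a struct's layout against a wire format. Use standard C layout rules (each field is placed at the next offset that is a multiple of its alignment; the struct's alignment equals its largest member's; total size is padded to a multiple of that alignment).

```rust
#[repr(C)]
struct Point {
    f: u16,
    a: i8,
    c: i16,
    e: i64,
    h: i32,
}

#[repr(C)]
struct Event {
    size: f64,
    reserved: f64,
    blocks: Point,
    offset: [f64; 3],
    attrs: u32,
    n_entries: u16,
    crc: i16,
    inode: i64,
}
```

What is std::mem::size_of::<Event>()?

80

Point: f at 0 (size 2, align 2) → ends 2; a at 2 (size 1, align 1) → ends 3; pad 1 to align 2 for c; c at 4 (size 2, align 2) → ends 6; pad 2 to align 8 for e; e at 8 (size 8, align 8) → ends 16; h at 16 (size 4, align 4) → ends 20; tail pad 4 to reach multiple of 8; total 24 bytes, alignment 8
size at 0 (size 8, align 8) → ends 8
reserved at 8 (size 8, align 8) → ends 16
blocks at 16 (size 24, align 8) → ends 40
offset at 40 (size 24, align 8) → ends 64
attrs at 64 (size 4, align 4) → ends 68
n_entries at 68 (size 2, align 2) → ends 70
crc at 70 (size 2, align 2) → ends 72
inode at 72 (size 8, align 8) → ends 80
total 80 bytes, alignment 8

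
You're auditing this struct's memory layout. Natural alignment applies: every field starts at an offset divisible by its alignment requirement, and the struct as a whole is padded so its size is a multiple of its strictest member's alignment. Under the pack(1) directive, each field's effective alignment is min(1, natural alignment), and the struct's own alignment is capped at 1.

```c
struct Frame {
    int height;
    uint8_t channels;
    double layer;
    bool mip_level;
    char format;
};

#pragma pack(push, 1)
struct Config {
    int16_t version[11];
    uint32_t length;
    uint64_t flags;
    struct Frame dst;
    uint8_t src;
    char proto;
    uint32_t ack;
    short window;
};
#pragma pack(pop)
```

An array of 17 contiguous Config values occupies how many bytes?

Frame: 0..4  height  (4B, 4-aligned); 4..5  channels  (1B, 1-aligned); 5..8  -- padding (3B); 8..16  layer  (8B, 8-aligned); 16..17  mip_level  (1B, 1-aligned); 17..18  format  (1B, 1-aligned); 18..24  -- tail padding (6B); sizeof = 24, alignof = 8
0..22  version  (22B, 1-aligned)
22..26  length  (4B, 1-aligned)
26..34  flags  (8B, 1-aligned)
34..58  dst  (24B, 1-aligned)
58..59  src  (1B, 1-aligned)
59..60  proto  (1B, 1-aligned)
60..64  ack  (4B, 1-aligned)
64..66  window  (2B, 1-aligned)
sizeof = 66, alignof = 1
array of 17: 17 × 66 = 1122

1122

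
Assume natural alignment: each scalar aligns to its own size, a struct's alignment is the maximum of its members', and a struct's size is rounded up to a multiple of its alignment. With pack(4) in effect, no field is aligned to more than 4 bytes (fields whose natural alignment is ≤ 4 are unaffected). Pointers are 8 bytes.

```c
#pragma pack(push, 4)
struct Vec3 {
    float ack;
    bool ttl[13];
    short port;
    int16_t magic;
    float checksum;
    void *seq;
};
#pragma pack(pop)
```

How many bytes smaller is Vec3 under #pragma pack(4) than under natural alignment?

natural layout:
  0..4  ack  (4B, 4-aligned)
  4..17  ttl  (13B, 1-aligned)
  17..18  -- padding (1B)
  18..20  port  (2B, 2-aligned)
  20..22  magic  (2B, 2-aligned)
  22..24  -- padding (2B)
  24..28  checksum  (4B, 4-aligned)
  28..32  -- padding (4B)
  32..40  seq  (8B, 8-aligned)
  sizeof = 40, alignof = 8
packed(4) layout:
  0..4  ack  (4B, 4-aligned)
  4..17  ttl  (13B, 1-aligned)
  17..18  -- padding (1B)
  18..20  port  (2B, 2-aligned)
  20..22  magic  (2B, 2-aligned)
  22..24  -- padding (2B)
  24..28  checksum  (4B, 4-aligned)
  28..36  seq  (8B, 4-aligned)
  sizeof = 36, alignof = 4
40 − 36 = 4

4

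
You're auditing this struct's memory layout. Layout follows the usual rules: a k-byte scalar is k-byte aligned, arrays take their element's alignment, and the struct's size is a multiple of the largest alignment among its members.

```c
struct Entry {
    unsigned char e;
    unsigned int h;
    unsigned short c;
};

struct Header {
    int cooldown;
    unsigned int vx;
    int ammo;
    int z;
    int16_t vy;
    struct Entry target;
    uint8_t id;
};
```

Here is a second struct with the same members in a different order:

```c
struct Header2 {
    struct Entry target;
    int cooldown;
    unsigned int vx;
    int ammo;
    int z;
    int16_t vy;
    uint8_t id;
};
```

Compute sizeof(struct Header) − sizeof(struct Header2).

Entry: e at 0 (size 1, align 1) → ends 1; pad 3 to align 4 for h; h at 4 (size 4, align 4) → ends 8; c at 8 (size 2, align 2) → ends 10; tail pad 2 to reach multiple of 4; total 12 bytes, alignment 4
cooldown at 0 (size 4, align 4) → ends 4
vx at 4 (size 4, align 4) → ends 8
ammo at 8 (size 4, align 4) → ends 12
z at 12 (size 4, align 4) → ends 16
vy at 16 (size 2, align 2) → ends 18
pad 2 to align 4 for target
target at 20 (size 12, align 4) → ends 32
id at 32 (size 1, align 1) → ends 33
tail pad 3 to reach multiple of 4
total 36 bytes, alignment 4
— Header2 —
target at 0 (size 12, align 4) → ends 12
cooldown at 12 (size 4, align 4) → ends 16
vx at 16 (size 4, align 4) → ends 20
ammo at 20 (size 4, align 4) → ends 24
z at 24 (size 4, align 4) → ends 28
vy at 28 (size 2, align 2) → ends 30
id at 30 (size 1, align 1) → ends 31
tail pad 1 to reach multiple of 4
total 32 bytes, alignment 4
36 − 32 = 4

4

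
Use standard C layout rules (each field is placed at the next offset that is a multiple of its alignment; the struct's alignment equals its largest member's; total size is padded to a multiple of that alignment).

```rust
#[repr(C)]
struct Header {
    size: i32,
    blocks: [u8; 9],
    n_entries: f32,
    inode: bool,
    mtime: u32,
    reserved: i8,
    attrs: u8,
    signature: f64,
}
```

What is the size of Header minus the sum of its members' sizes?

8

@0: size [4B, align 4] → 4
@4: blocks [9B, align 1] → 13
+3 pad (align 4)
@16: n_entries [4B, align 4] → 20
@20: inode [1B, align 1] → 21
+3 pad (align 4)
@24: mtime [4B, align 4] → 28
@28: reserved [1B, align 1] → 29
@29: attrs [1B, align 1] → 30
+2 pad (align 8)
@32: signature [8B, align 8] → 40
size 40, align 8
data bytes 32, size 40 → padding 8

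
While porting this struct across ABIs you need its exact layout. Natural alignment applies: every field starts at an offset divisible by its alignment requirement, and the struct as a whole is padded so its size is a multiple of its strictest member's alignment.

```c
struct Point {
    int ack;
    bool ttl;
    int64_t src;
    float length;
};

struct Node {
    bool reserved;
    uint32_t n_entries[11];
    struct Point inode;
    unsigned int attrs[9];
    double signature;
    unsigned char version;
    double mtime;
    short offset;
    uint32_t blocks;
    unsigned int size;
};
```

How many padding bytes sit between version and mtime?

7

Point: 0..4  ack  (4B, 4-aligned); 4..5  ttl  (1B, 1-aligned); 5..8  -- padding (3B); 8..16  src  (8B, 8-aligned); 16..20  length  (4B, 4-aligned); 20..24  -- tail padding (4B); sizeof = 24, alignof = 8
0..1  reserved  (1B, 1-aligned)
1..4  -- padding (3B)
4..48  n_entries  (44B, 4-aligned)
48..72  inode  (24B, 8-aligned)
72..108  attrs  (36B, 4-aligned)
108..112  -- padding (4B)
112..120  signature  (8B, 8-aligned)
120..121  version  (1B, 1-aligned)
121..128  -- padding (7B)
128..136  mtime  (8B, 8-aligned)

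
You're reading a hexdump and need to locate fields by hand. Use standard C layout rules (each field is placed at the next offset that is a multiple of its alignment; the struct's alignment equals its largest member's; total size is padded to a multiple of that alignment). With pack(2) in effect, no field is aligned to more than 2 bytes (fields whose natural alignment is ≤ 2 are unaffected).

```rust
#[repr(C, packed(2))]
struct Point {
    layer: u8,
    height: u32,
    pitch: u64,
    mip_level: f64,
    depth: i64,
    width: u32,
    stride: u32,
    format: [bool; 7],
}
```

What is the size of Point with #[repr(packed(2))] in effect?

46

layer at 0 (size 1, align 1) → ends 1
pad 1 to align 2 for height
height at 2 (size 4, align 2) → ends 6
pitch at 6 (size 8, align 2) → ends 14
mip_level at 14 (size 8, align 2) → ends 22
depth at 22 (size 8, align 2) → ends 30
width at 30 (size 4, align 2) → ends 34
stride at 34 (size 4, align 2) → ends 38
format at 38 (size 7, align 1) → ends 45
tail pad 1 to reach multiple of 2
total 46 bytes, alignment 2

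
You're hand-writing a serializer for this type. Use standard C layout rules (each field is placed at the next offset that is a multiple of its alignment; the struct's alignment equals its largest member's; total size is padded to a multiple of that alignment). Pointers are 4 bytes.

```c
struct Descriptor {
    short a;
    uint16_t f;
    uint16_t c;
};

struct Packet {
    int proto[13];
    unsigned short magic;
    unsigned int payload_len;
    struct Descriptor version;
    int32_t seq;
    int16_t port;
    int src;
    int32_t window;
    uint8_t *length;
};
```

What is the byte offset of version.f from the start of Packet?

Descriptor: a at 0 (size 2, align 2) → ends 2; f at 2 (size 2, align 2) → ends 4; c at 4 (size 2, align 2) → ends 6; total 6 bytes, alignment 2
proto at 0 (size 52, align 4) → ends 52
magic at 52 (size 2, align 2) → ends 54
pad 2 to align 4 for payload_len
payload_len at 56 (size 4, align 4) → ends 60
version at 60 (size 6, align 2) → ends 66
within Descriptor: f at 2
60 + 2 = 62

62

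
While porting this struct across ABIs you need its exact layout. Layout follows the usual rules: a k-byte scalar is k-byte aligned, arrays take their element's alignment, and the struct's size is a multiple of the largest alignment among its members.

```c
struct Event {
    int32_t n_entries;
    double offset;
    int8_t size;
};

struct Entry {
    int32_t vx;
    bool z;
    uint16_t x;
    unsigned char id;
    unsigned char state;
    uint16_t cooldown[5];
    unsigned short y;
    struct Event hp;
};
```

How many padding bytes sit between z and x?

Event: n_entries at 0 (size 4, align 4) → ends 4; pad 4 to align 8 for offset; offset at 8 (size 8, align 8) → ends 16; size at 16 (size 1, align 1) → ends 17; tail pad 7 to reach multiple of 8; total 24 bytes, alignment 8
vx at 0 (size 4, align 4) → ends 4
z at 4 (size 1, align 1) → ends 5
pad 1 to align 2 for x
x at 6 (size 2, align 2) → ends 8

1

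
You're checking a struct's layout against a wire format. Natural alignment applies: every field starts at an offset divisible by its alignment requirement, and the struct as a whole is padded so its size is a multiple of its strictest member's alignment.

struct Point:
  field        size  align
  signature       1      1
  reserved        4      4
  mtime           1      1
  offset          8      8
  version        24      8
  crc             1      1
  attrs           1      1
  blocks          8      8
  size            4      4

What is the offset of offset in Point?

@0: signature [1B, align 1] → 1
+3 pad (align 4)
@4: reserved [4B, align 4] → 8
@8: mtime [1B, align 1] → 9
+7 pad (align 8)
@16: offset [8B, align 8] → 24

16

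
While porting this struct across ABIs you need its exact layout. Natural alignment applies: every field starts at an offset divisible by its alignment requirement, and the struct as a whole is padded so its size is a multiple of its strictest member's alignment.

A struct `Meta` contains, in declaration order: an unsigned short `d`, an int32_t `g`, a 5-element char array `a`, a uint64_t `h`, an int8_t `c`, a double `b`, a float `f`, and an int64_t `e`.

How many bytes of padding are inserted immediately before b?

0..2  d  (2B, 2-aligned)
2..4  -- padding (2B)
4..8  g  (4B, 4-aligned)
8..13  a  (5B, 1-aligned)
13..16  -- padding (3B)
16..24  h  (8B, 8-aligned)
24..25  c  (1B, 1-aligned)
25..32  -- padding (7B)
32..40  b  (8B, 8-aligned)

7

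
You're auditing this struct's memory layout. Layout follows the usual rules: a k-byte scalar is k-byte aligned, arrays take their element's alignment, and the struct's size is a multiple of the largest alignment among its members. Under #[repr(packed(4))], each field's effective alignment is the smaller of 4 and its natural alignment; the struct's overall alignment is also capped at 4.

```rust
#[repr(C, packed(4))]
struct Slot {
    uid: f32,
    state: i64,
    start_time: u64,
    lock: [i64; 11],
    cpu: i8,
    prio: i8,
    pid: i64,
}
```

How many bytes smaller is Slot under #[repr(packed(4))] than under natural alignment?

natural layout:
  uid at 0 (size 4, align 4) → ends 4
  pad 4 to align 8 for state
  state at 8 (size 8, align 8) → ends 16
  start_time at 16 (size 8, align 8) → ends 24
  lock at 24 (size 88, align 8) → ends 112
  cpu at 112 (size 1, align 1) → ends 113
  prio at 113 (size 1, align 1) → ends 114
  pad 6 to align 8 for pid
  pid at 120 (size 8, align 8) → ends 128
  total 128 bytes, alignment 8
packed(4) layout:
  uid at 0 (size 4, align 4) → ends 4
  state at 4 (size 8, align 4) → ends 12
  start_time at 12 (size 8, align 4) → ends 20
  lock at 20 (size 88, align 4) → ends 108
  cpu at 108 (size 1, align 1) → ends 109
  prio at 109 (size 1, align 1) → ends 110
  pad 2 to align 4 for pid
  pid at 112 (size 8, align 4) → ends 120
  total 120 bytes, alignment 4
128 − 120 = 8

8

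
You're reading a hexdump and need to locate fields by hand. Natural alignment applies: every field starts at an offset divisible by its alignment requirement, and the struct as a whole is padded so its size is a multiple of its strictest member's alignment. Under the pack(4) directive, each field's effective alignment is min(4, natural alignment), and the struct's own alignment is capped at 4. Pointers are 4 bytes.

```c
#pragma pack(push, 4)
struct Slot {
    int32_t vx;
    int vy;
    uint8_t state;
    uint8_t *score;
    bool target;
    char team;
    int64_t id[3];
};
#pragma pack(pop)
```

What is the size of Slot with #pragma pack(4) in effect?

@0: vx [4B, align 4] → 4
@4: vy [4B, align 4] → 8
@8: state [1B, align 1] → 9
+3 pad (align 4)
@12: score [4B, align 4] → 16
@16: target [1B, align 1] → 17
@17: team [1B, align 1] → 18
+2 pad (align 4)
@20: id [24B, align 4] → 44
size 44, align 4

44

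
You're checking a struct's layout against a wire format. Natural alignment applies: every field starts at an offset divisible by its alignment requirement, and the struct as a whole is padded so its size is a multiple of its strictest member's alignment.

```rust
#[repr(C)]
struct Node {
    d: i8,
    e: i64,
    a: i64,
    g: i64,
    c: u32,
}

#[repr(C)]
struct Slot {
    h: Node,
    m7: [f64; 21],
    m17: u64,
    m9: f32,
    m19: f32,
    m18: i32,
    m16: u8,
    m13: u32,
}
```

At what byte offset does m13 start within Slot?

232

Node: @0: d [1B, align 1] → 1; +7 pad (align 8); @8: e [8B, align 8] → 16; @16: a [8B, align 8] → 24; @24: g [8B, align 8] → 32; @32: c [4B, align 4] → 36; +4 tail pad (align 8); size 40, align 8
@0: h [40B, align 8] → 40
@40: m7 [168B, align 8] → 208
@208: m17 [8B, align 8] → 216
@216: m9 [4B, align 4] → 220
@220: m19 [4B, align 4] → 224
@224: m18 [4B, align 4] → 228
@228: m16 [1B, align 1] → 229
+3 pad (align 4)
@232: m13 [4B, align 4] → 236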